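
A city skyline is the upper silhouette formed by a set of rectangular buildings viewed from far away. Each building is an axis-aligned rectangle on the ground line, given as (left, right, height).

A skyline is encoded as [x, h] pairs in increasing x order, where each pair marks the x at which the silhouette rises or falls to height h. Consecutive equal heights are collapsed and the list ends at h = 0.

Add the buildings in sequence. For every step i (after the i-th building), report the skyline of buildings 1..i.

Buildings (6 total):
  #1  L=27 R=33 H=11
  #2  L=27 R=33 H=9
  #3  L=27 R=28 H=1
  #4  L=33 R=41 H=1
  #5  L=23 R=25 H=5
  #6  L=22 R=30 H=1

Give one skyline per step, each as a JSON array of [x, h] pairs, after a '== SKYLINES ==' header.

== SKYLINES ==
[[27,11],[33,0]]
[[27,11],[33,0]]
[[27,11],[33,0]]
[[27,11],[33,1],[41,0]]
[[23,5],[25,0],[27,11],[33,1],[41,0]]
[[22,1],[23,5],[25,1],[27,11],[33,1],[41,0]]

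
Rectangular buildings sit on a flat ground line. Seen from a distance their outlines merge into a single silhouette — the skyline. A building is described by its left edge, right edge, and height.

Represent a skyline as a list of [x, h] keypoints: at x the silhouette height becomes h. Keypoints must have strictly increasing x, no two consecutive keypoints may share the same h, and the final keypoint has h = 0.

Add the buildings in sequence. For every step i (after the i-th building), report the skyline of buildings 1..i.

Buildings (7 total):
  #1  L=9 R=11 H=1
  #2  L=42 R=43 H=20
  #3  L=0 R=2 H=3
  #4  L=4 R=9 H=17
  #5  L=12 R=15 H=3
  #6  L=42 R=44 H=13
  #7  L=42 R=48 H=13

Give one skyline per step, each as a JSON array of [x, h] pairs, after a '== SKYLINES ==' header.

== SKYLINES ==
[[9,1],[11,0]]
[[9,1],[11,0],[42,20],[43,0]]
[[0,3],[2,0],[9,1],[11,0],[42,20],[43,0]]
[[0,3],[2,0],[4,17],[9,1],[11,0],[42,20],[43,0]]
[[0,3],[2,0],[4,17],[9,1],[11,0],[12,3],[15,0],[42,20],[43,0]]
[[0,3],[2,0],[4,17],[9,1],[11,0],[12,3],[15,0],[42,20],[43,13],[44,0]]
[[0,3],[2,0],[4,17],[9,1],[11,0],[12,3],[15,0],[42,20],[43,13],[48,0]]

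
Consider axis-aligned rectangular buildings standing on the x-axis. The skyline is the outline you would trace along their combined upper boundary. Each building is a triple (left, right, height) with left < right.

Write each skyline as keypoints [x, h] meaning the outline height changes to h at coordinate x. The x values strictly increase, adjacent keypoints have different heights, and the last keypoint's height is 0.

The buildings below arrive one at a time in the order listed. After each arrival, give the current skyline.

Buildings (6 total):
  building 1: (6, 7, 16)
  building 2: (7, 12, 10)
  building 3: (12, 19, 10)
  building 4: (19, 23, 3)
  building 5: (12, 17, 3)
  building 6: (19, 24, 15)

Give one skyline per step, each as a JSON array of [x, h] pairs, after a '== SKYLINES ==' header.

== SKYLINES ==
[[6,16],[7,0]]
[[6,16],[7,10],[12,0]]
[[6,16],[7,10],[19,0]]
[[6,16],[7,10],[19,3],[23,0]]
[[6,16],[7,10],[19,3],[23,0]]
[[6,16],[7,10],[19,15],[24,0]]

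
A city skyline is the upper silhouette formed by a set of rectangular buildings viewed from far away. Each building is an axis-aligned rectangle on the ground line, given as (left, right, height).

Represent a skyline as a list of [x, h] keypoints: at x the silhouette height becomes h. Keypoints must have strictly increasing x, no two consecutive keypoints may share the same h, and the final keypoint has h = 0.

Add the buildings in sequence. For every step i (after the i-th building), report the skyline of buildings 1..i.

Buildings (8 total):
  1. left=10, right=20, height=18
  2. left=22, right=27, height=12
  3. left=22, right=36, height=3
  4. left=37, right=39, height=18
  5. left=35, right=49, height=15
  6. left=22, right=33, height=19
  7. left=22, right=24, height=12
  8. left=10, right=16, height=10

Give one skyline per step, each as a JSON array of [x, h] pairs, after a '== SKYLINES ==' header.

== SKYLINES ==
[[10,18],[20,0]]
[[10,18],[20,0],[22,12],[27,0]]
[[10,18],[20,0],[22,12],[27,3],[36,0]]
[[10,18],[20,0],[22,12],[27,3],[36,0],[37,18],[39,0]]
[[10,18],[20,0],[22,12],[27,3],[35,15],[37,18],[39,15],[49,0]]
[[10,18],[20,0],[22,19],[33,3],[35,15],[37,18],[39,15],[49,0]]
[[10,18],[20,0],[22,19],[33,3],[35,15],[37,18],[39,15],[49,0]]
[[10,18],[20,0],[22,19],[33,3],[35,15],[37,18],[39,15],[49,0]]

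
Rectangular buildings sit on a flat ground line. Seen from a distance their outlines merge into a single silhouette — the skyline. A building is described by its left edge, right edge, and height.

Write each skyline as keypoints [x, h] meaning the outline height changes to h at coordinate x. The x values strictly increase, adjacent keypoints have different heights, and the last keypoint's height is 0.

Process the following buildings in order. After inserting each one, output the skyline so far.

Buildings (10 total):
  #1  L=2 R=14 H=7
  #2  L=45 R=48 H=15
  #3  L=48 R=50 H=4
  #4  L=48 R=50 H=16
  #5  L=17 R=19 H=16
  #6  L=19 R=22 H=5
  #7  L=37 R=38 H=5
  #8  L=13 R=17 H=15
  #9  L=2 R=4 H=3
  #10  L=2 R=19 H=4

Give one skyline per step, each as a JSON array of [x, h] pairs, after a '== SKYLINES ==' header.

== SKYLINES ==
[[2,7],[14,0]]
[[2,7],[14,0],[45,15],[48,0]]
[[2,7],[14,0],[45,15],[48,4],[50,0]]
[[2,7],[14,0],[45,15],[48,16],[50,0]]
[[2,7],[14,0],[17,16],[19,0],[45,15],[48,16],[50,0]]
[[2,7],[14,0],[17,16],[19,5],[22,0],[45,15],[48,16],[50,0]]
[[2,7],[14,0],[17,16],[19,5],[22,0],[37,5],[38,0],[45,15],[48,16],[50,0]]
[[2,7],[13,15],[17,16],[19,5],[22,0],[37,5],[38,0],[45,15],[48,16],[50,0]]
[[2,7],[13,15],[17,16],[19,5],[22,0],[37,5],[38,0],[45,15],[48,16],[50,0]]
[[2,7],[13,15],[17,16],[19,5],[22,0],[37,5],[38,0],[45,15],[48,16],[50,0]]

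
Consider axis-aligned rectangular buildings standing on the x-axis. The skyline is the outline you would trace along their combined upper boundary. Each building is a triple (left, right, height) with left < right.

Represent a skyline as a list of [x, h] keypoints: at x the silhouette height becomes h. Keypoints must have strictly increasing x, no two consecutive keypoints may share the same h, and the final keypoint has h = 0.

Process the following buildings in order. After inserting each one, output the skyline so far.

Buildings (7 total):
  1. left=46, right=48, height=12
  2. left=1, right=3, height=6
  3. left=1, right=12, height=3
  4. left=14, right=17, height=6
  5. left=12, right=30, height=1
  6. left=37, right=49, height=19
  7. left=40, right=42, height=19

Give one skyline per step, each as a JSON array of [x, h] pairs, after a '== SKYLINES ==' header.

== SKYLINES ==
[[46,12],[48,0]]
[[1,6],[3,0],[46,12],[48,0]]
[[1,6],[3,3],[12,0],[46,12],[48,0]]
[[1,6],[3,3],[12,0],[14,6],[17,0],[46,12],[48,0]]
[[1,6],[3,3],[12,1],[14,6],[17,1],[30,0],[46,12],[48,0]]
[[1,6],[3,3],[12,1],[14,6],[17,1],[30,0],[37,19],[49,0]]
[[1,6],[3,3],[12,1],[14,6],[17,1],[30,0],[37,19],[49,0]]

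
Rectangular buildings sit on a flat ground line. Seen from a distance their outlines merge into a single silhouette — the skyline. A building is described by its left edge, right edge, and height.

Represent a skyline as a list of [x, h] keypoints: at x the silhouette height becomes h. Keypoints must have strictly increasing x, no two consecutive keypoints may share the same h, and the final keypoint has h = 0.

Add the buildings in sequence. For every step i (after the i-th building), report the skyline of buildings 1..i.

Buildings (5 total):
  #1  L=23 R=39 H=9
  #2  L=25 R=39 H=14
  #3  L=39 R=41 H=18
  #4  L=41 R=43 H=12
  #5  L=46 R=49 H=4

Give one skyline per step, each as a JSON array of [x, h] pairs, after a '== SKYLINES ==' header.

== SKYLINES ==
[[23,9],[39,0]]
[[23,9],[25,14],[39,0]]
[[23,9],[25,14],[39,18],[41,0]]
[[23,9],[25,14],[39,18],[41,12],[43,0]]
[[23,9],[25,14],[39,18],[41,12],[43,0],[46,4],[49,0]]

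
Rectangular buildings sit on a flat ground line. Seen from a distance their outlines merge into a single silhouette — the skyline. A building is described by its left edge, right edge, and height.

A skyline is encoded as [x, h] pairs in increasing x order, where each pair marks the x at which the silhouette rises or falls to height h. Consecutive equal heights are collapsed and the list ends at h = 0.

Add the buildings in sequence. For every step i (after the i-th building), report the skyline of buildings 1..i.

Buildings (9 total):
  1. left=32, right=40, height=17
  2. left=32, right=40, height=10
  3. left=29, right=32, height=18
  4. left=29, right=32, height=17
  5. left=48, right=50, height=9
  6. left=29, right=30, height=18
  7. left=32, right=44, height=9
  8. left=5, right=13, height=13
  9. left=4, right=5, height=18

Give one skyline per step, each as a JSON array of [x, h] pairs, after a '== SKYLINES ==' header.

== SKYLINES ==
[[32,17],[40,0]]
[[32,17],[40,0]]
[[29,18],[32,17],[40,0]]
[[29,18],[32,17],[40,0]]
[[29,18],[32,17],[40,0],[48,9],[50,0]]
[[29,18],[32,17],[40,0],[48,9],[50,0]]
[[29,18],[32,17],[40,9],[44,0],[48,9],[50,0]]
[[5,13],[13,0],[29,18],[32,17],[40,9],[44,0],[48,9],[50,0]]
[[4,18],[5,13],[13,0],[29,18],[32,17],[40,9],[44,0],[48,9],[50,0]]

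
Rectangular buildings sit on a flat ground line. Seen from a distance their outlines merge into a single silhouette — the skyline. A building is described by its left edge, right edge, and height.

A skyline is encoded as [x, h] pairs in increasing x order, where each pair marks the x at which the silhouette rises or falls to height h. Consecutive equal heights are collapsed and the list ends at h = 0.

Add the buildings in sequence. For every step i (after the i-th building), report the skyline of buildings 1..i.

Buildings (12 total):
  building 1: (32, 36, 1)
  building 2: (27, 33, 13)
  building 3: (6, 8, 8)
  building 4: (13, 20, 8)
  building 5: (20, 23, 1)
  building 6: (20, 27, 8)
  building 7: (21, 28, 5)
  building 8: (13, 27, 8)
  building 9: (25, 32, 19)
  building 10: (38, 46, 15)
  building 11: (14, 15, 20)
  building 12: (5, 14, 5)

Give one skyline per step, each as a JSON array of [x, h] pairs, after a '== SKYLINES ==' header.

== SKYLINES ==
[[32,1],[36,0]]
[[27,13],[33,1],[36,0]]
[[6,8],[8,0],[27,13],[33,1],[36,0]]
[[6,8],[8,0],[13,8],[20,0],[27,13],[33,1],[36,0]]
[[6,8],[8,0],[13,8],[20,1],[23,0],[27,13],[33,1],[36,0]]
[[6,8],[8,0],[13,8],[27,13],[33,1],[36,0]]
[[6,8],[8,0],[13,8],[27,13],[33,1],[36,0]]
[[6,8],[8,0],[13,8],[27,13],[33,1],[36,0]]
[[6,8],[8,0],[13,8],[25,19],[32,13],[33,1],[36,0]]
[[6,8],[8,0],[13,8],[25,19],[32,13],[33,1],[36,0],[38,15],[46,0]]
[[6,8],[8,0],[13,8],[14,20],[15,8],[25,19],[32,13],[33,1],[36,0],[38,15],[46,0]]
[[5,5],[6,8],[8,5],[13,8],[14,20],[15,8],[25,19],[32,13],[33,1],[36,0],[38,15],[46,0]]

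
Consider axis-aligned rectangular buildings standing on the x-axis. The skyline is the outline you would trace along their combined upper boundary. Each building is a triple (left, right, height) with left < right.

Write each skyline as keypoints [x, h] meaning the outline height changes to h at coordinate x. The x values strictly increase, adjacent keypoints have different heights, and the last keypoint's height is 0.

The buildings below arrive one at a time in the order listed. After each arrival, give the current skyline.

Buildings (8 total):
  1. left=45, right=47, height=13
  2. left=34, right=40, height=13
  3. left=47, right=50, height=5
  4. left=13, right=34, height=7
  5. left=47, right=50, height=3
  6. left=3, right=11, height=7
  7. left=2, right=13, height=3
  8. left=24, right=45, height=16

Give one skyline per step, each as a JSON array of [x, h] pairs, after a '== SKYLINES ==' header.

== SKYLINES ==
[[45,13],[47,0]]
[[34,13],[40,0],[45,13],[47,0]]
[[34,13],[40,0],[45,13],[47,5],[50,0]]
[[13,7],[34,13],[40,0],[45,13],[47,5],[50,0]]
[[13,7],[34,13],[40,0],[45,13],[47,5],[50,0]]
[[3,7],[11,0],[13,7],[34,13],[40,0],[45,13],[47,5],[50,0]]
[[2,3],[3,7],[11,3],[13,7],[34,13],[40,0],[45,13],[47,5],[50,0]]
[[2,3],[3,7],[11,3],[13,7],[24,16],[45,13],[47,5],[50,0]]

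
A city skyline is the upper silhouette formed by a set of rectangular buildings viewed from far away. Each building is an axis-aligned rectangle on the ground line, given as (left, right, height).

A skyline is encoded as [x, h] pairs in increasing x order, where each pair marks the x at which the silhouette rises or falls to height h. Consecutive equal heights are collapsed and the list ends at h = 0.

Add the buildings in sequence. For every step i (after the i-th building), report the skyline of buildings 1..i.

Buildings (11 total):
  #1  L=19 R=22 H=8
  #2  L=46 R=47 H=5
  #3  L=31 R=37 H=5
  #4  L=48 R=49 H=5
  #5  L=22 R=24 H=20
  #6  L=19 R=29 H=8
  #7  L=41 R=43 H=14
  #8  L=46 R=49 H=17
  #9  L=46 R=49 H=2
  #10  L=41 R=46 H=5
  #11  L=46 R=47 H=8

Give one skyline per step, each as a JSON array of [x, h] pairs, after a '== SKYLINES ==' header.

== SKYLINES ==
[[19,8],[22,0]]
[[19,8],[22,0],[46,5],[47,0]]
[[19,8],[22,0],[31,5],[37,0],[46,5],[47,0]]
[[19,8],[22,0],[31,5],[37,0],[46,5],[47,0],[48,5],[49,0]]
[[19,8],[22,20],[24,0],[31,5],[37,0],[46,5],[47,0],[48,5],[49,0]]
[[19,8],[22,20],[24,8],[29,0],[31,5],[37,0],[46,5],[47,0],[48,5],[49,0]]
[[19,8],[22,20],[24,8],[29,0],[31,5],[37,0],[41,14],[43,0],[46,5],[47,0],[48,5],[49,0]]
[[19,8],[22,20],[24,8],[29,0],[31,5],[37,0],[41,14],[43,0],[46,17],[49,0]]
[[19,8],[22,20],[24,8],[29,0],[31,5],[37,0],[41,14],[43,0],[46,17],[49,0]]
[[19,8],[22,20],[24,8],[29,0],[31,5],[37,0],[41,14],[43,5],[46,17],[49,0]]
[[19,8],[22,20],[24,8],[29,0],[31,5],[37,0],[41,14],[43,5],[46,17],[49,0]]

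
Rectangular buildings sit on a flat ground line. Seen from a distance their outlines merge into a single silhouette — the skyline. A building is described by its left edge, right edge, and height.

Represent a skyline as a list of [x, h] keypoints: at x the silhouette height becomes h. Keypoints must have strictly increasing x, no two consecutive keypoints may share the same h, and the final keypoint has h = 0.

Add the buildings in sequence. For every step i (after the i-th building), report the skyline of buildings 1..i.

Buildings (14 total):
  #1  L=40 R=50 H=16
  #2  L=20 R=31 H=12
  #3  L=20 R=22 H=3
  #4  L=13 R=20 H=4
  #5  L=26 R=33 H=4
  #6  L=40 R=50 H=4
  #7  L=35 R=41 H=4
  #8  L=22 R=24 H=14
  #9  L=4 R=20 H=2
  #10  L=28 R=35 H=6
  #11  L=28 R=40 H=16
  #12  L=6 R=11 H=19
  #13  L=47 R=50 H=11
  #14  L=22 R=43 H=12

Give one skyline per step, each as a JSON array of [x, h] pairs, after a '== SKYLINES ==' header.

== SKYLINES ==
[[40,16],[50,0]]
[[20,12],[31,0],[40,16],[50,0]]
[[20,12],[31,0],[40,16],[50,0]]
[[13,4],[20,12],[31,0],[40,16],[50,0]]
[[13,4],[20,12],[31,4],[33,0],[40,16],[50,0]]
[[13,4],[20,12],[31,4],[33,0],[40,16],[50,0]]
[[13,4],[20,12],[31,4],[33,0],[35,4],[40,16],[50,0]]
[[13,4],[20,12],[22,14],[24,12],[31,4],[33,0],[35,4],[40,16],[50,0]]
[[4,2],[13,4],[20,12],[22,14],[24,12],[31,4],[33,0],[35,4],[40,16],[50,0]]
[[4,2],[13,4],[20,12],[22,14],[24,12],[31,6],[35,4],[40,16],[50,0]]
[[4,2],[13,4],[20,12],[22,14],[24,12],[28,16],[50,0]]
[[4,2],[6,19],[11,2],[13,4],[20,12],[22,14],[24,12],[28,16],[50,0]]
[[4,2],[6,19],[11,2],[13,4],[20,12],[22,14],[24,12],[28,16],[50,0]]
[[4,2],[6,19],[11,2],[13,4],[20,12],[22,14],[24,12],[28,16],[50,0]]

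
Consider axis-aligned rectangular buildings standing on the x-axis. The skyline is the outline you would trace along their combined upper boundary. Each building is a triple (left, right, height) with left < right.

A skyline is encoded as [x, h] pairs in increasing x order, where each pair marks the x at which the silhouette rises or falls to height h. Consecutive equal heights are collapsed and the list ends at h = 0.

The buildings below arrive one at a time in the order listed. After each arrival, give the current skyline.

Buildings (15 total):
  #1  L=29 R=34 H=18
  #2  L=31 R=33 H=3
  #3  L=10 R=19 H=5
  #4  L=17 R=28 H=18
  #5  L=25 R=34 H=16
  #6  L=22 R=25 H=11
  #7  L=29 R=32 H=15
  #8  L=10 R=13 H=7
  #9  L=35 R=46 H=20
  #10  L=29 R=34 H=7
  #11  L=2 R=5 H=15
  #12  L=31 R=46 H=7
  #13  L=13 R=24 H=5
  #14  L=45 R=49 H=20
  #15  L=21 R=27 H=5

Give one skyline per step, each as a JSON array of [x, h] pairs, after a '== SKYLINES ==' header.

== SKYLINES ==
[[29,18],[34,0]]
[[29,18],[34,0]]
[[10,5],[19,0],[29,18],[34,0]]
[[10,5],[17,18],[28,0],[29,18],[34,0]]
[[10,5],[17,18],[28,16],[29,18],[34,0]]
[[10,5],[17,18],[28,16],[29,18],[34,0]]
[[10,5],[17,18],[28,16],[29,18],[34,0]]
[[10,7],[13,5],[17,18],[28,16],[29,18],[34,0]]
[[10,7],[13,5],[17,18],[28,16],[29,18],[34,0],[35,20],[46,0]]
[[10,7],[13,5],[17,18],[28,16],[29,18],[34,0],[35,20],[46,0]]
[[2,15],[5,0],[10,7],[13,5],[17,18],[28,16],[29,18],[34,0],[35,20],[46,0]]
[[2,15],[5,0],[10,7],[13,5],[17,18],[28,16],[29,18],[34,7],[35,20],[46,0]]
[[2,15],[5,0],[10,7],[13,5],[17,18],[28,16],[29,18],[34,7],[35,20],[46,0]]
[[2,15],[5,0],[10,7],[13,5],[17,18],[28,16],[29,18],[34,7],[35,20],[49,0]]
[[2,15],[5,0],[10,7],[13,5],[17,18],[28,16],[29,18],[34,7],[35,20],[49,0]]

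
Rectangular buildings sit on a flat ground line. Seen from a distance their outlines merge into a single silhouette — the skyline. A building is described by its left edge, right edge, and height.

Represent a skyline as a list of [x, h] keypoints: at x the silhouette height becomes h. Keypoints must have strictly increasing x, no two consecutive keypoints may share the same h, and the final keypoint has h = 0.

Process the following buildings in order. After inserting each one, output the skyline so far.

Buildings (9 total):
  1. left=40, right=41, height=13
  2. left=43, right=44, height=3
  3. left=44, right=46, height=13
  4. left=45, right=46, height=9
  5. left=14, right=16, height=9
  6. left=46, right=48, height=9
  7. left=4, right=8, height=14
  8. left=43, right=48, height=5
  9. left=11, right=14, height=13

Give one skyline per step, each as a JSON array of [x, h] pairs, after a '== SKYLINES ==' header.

== SKYLINES ==
[[40,13],[41,0]]
[[40,13],[41,0],[43,3],[44,0]]
[[40,13],[41,0],[43,3],[44,13],[46,0]]
[[40,13],[41,0],[43,3],[44,13],[46,0]]
[[14,9],[16,0],[40,13],[41,0],[43,3],[44,13],[46,0]]
[[14,9],[16,0],[40,13],[41,0],[43,3],[44,13],[46,9],[48,0]]
[[4,14],[8,0],[14,9],[16,0],[40,13],[41,0],[43,3],[44,13],[46,9],[48,0]]
[[4,14],[8,0],[14,9],[16,0],[40,13],[41,0],[43,5],[44,13],[46,9],[48,0]]
[[4,14],[8,0],[11,13],[14,9],[16,0],[40,13],[41,0],[43,5],[44,13],[46,9],[48,0]]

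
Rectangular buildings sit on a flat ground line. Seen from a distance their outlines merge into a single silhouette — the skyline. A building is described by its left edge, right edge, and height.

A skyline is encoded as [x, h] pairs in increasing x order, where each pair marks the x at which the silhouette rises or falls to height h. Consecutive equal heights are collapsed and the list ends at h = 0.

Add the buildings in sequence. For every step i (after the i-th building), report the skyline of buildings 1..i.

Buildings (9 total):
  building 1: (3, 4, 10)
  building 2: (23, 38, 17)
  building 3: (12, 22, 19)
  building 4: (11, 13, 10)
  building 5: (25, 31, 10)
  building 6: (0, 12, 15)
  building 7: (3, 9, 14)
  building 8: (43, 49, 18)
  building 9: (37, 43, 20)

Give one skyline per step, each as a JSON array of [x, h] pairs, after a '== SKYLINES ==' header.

== SKYLINES ==
[[3,10],[4,0]]
[[3,10],[4,0],[23,17],[38,0]]
[[3,10],[4,0],[12,19],[22,0],[23,17],[38,0]]
[[3,10],[4,0],[11,10],[12,19],[22,0],[23,17],[38,0]]
[[3,10],[4,0],[11,10],[12,19],[22,0],[23,17],[38,0]]
[[0,15],[12,19],[22,0],[23,17],[38,0]]
[[0,15],[12,19],[22,0],[23,17],[38,0]]
[[0,15],[12,19],[22,0],[23,17],[38,0],[43,18],[49,0]]
[[0,15],[12,19],[22,0],[23,17],[37,20],[43,18],[49,0]]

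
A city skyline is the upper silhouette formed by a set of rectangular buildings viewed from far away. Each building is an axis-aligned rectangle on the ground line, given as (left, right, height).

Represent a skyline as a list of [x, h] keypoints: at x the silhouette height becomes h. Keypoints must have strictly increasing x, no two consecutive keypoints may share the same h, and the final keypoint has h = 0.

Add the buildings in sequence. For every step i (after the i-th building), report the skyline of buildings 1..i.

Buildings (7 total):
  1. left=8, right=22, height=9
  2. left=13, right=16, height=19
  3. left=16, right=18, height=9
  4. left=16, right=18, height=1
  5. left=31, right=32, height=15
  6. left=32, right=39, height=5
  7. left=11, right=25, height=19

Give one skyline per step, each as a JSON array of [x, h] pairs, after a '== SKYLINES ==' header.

== SKYLINES ==
[[8,9],[22,0]]
[[8,9],[13,19],[16,9],[22,0]]
[[8,9],[13,19],[16,9],[22,0]]
[[8,9],[13,19],[16,9],[22,0]]
[[8,9],[13,19],[16,9],[22,0],[31,15],[32,0]]
[[8,9],[13,19],[16,9],[22,0],[31,15],[32,5],[39,0]]
[[8,9],[11,19],[25,0],[31,15],[32,5],[39,0]]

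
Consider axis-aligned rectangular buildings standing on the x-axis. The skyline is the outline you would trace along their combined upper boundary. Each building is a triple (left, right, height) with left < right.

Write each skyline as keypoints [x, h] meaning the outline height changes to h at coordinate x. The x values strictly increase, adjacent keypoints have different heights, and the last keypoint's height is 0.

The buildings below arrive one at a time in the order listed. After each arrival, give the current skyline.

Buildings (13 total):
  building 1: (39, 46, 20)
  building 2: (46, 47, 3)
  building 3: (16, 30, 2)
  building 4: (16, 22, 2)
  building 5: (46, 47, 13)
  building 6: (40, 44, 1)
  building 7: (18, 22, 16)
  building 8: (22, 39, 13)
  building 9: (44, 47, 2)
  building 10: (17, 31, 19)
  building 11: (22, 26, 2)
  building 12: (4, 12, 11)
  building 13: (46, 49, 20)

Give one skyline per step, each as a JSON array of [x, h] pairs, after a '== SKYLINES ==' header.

== SKYLINES ==
[[39,20],[46,0]]
[[39,20],[46,3],[47,0]]
[[16,2],[30,0],[39,20],[46,3],[47,0]]
[[16,2],[30,0],[39,20],[46,3],[47,0]]
[[16,2],[30,0],[39,20],[46,13],[47,0]]
[[16,2],[30,0],[39,20],[46,13],[47,0]]
[[16,2],[18,16],[22,2],[30,0],[39,20],[46,13],[47,0]]
[[16,2],[18,16],[22,13],[39,20],[46,13],[47,0]]
[[16,2],[18,16],[22,13],[39,20],[46,13],[47,0]]
[[16,2],[17,19],[31,13],[39,20],[46,13],[47,0]]
[[16,2],[17,19],[31,13],[39,20],[46,13],[47,0]]
[[4,11],[12,0],[16,2],[17,19],[31,13],[39,20],[46,13],[47,0]]
[[4,11],[12,0],[16,2],[17,19],[31,13],[39,20],[49,0]]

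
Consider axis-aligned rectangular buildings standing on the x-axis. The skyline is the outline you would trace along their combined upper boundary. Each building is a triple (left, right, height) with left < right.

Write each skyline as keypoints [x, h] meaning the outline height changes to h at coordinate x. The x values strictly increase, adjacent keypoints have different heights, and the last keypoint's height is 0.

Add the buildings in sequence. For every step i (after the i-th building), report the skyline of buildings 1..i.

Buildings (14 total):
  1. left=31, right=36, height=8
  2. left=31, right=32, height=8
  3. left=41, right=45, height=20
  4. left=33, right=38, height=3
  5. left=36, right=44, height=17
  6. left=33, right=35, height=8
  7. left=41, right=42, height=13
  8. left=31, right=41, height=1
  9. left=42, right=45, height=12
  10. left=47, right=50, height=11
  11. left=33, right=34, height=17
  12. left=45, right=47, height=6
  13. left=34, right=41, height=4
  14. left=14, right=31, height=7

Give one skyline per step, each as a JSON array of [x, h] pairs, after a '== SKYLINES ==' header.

== SKYLINES ==
[[31,8],[36,0]]
[[31,8],[36,0]]
[[31,8],[36,0],[41,20],[45,0]]
[[31,8],[36,3],[38,0],[41,20],[45,0]]
[[31,8],[36,17],[41,20],[45,0]]
[[31,8],[36,17],[41,20],[45,0]]
[[31,8],[36,17],[41,20],[45,0]]
[[31,8],[36,17],[41,20],[45,0]]
[[31,8],[36,17],[41,20],[45,0]]
[[31,8],[36,17],[41,20],[45,0],[47,11],[50,0]]
[[31,8],[33,17],[34,8],[36,17],[41,20],[45,0],[47,11],[50,0]]
[[31,8],[33,17],[34,8],[36,17],[41,20],[45,6],[47,11],[50,0]]
[[31,8],[33,17],[34,8],[36,17],[41,20],[45,6],[47,11],[50,0]]
[[14,7],[31,8],[33,17],[34,8],[36,17],[41,20],[45,6],[47,11],[50,0]]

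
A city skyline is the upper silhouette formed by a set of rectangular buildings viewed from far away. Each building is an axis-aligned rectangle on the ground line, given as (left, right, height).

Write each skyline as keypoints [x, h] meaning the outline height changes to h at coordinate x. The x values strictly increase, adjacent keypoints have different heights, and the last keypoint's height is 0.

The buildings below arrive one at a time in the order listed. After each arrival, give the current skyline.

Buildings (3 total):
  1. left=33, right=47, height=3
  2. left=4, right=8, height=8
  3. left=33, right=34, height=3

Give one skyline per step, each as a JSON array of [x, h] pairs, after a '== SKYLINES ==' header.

== SKYLINES ==
[[33,3],[47,0]]
[[4,8],[8,0],[33,3],[47,0]]
[[4,8],[8,0],[33,3],[47,0]]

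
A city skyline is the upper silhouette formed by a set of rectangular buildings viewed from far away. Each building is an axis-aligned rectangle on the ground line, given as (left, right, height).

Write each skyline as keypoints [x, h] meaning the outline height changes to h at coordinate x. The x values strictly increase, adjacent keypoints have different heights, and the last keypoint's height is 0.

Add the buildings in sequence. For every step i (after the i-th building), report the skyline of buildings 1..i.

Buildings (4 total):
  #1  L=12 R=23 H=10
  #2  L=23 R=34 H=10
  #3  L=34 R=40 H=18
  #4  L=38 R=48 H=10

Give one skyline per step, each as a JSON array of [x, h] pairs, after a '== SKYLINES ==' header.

== SKYLINES ==
[[12,10],[23,0]]
[[12,10],[34,0]]
[[12,10],[34,18],[40,0]]
[[12,10],[34,18],[40,10],[48,0]]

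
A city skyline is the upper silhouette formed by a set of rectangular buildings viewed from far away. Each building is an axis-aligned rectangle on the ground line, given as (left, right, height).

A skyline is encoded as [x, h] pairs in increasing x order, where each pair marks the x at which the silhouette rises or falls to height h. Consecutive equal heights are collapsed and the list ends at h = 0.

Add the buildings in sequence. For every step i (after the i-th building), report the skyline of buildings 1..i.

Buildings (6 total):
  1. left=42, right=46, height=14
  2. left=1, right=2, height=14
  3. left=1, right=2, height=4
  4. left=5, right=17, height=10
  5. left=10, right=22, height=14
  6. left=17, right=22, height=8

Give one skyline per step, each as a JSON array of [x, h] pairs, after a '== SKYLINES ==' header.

== SKYLINES ==
[[42,14],[46,0]]
[[1,14],[2,0],[42,14],[46,0]]
[[1,14],[2,0],[42,14],[46,0]]
[[1,14],[2,0],[5,10],[17,0],[42,14],[46,0]]
[[1,14],[2,0],[5,10],[10,14],[22,0],[42,14],[46,0]]
[[1,14],[2,0],[5,10],[10,14],[22,0],[42,14],[46,0]]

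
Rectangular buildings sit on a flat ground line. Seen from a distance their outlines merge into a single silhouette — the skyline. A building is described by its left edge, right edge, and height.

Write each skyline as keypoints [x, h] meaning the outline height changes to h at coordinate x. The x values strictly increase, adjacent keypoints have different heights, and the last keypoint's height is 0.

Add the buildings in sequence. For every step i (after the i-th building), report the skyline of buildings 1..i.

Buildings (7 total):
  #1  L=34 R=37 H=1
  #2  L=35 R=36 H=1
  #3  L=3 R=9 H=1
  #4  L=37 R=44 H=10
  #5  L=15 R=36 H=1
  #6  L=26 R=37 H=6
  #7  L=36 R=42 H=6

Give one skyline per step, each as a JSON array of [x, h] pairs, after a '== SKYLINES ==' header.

== SKYLINES ==
[[34,1],[37,0]]
[[34,1],[37,0]]
[[3,1],[9,0],[34,1],[37,0]]
[[3,1],[9,0],[34,1],[37,10],[44,0]]
[[3,1],[9,0],[15,1],[37,10],[44,0]]
[[3,1],[9,0],[15,1],[26,6],[37,10],[44,0]]
[[3,1],[9,0],[15,1],[26,6],[37,10],[44,0]]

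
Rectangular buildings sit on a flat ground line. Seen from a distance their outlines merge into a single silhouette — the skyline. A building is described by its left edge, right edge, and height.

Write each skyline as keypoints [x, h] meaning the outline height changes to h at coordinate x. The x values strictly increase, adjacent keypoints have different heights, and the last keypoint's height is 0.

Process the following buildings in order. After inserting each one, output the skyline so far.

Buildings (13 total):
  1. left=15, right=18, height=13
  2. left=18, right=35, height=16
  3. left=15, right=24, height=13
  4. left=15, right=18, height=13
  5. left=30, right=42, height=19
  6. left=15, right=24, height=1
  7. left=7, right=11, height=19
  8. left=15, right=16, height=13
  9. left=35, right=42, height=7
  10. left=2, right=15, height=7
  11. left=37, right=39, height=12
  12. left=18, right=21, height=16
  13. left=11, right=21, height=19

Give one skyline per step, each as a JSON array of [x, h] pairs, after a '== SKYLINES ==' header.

== SKYLINES ==
[[15,13],[18,0]]
[[15,13],[18,16],[35,0]]
[[15,13],[18,16],[35,0]]
[[15,13],[18,16],[35,0]]
[[15,13],[18,16],[30,19],[42,0]]
[[15,13],[18,16],[30,19],[42,0]]
[[7,19],[11,0],[15,13],[18,16],[30,19],[42,0]]
[[7,19],[11,0],[15,13],[18,16],[30,19],[42,0]]
[[7,19],[11,0],[15,13],[18,16],[30,19],[42,0]]
[[2,7],[7,19],[11,7],[15,13],[18,16],[30,19],[42,0]]
[[2,7],[7,19],[11,7],[15,13],[18,16],[30,19],[42,0]]
[[2,7],[7,19],[11,7],[15,13],[18,16],[30,19],[42,0]]
[[2,7],[7,19],[21,16],[30,19],[42,0]]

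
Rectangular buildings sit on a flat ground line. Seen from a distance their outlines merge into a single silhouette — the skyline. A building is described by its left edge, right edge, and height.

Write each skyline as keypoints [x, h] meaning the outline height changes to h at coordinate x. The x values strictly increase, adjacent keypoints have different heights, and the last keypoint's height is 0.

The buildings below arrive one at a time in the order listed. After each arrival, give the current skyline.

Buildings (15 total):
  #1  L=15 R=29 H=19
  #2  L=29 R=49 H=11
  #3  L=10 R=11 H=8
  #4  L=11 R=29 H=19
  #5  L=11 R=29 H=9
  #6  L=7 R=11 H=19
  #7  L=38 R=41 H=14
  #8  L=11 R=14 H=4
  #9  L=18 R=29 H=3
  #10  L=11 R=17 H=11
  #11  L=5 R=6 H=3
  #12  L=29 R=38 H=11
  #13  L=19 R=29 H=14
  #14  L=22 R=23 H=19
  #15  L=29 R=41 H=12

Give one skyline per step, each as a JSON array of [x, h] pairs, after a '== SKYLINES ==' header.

== SKYLINES ==
[[15,19],[29,0]]
[[15,19],[29,11],[49,0]]
[[10,8],[11,0],[15,19],[29,11],[49,0]]
[[10,8],[11,19],[29,11],[49,0]]
[[10,8],[11,19],[29,11],[49,0]]
[[7,19],[29,11],[49,0]]
[[7,19],[29,11],[38,14],[41,11],[49,0]]
[[7,19],[29,11],[38,14],[41,11],[49,0]]
[[7,19],[29,11],[38,14],[41,11],[49,0]]
[[7,19],[29,11],[38,14],[41,11],[49,0]]
[[5,3],[6,0],[7,19],[29,11],[38,14],[41,11],[49,0]]
[[5,3],[6,0],[7,19],[29,11],[38,14],[41,11],[49,0]]
[[5,3],[6,0],[7,19],[29,11],[38,14],[41,11],[49,0]]
[[5,3],[6,0],[7,19],[29,11],[38,14],[41,11],[49,0]]
[[5,3],[6,0],[7,19],[29,12],[38,14],[41,11],[49,0]]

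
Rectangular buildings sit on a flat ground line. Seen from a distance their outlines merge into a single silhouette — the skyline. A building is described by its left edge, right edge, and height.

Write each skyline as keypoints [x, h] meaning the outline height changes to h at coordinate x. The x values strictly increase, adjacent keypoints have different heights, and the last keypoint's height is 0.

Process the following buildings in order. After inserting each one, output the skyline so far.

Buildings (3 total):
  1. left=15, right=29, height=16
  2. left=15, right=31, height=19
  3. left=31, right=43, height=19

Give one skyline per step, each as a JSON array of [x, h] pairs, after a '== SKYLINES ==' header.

== SKYLINES ==
[[15,16],[29,0]]
[[15,19],[31,0]]
[[15,19],[43,0]]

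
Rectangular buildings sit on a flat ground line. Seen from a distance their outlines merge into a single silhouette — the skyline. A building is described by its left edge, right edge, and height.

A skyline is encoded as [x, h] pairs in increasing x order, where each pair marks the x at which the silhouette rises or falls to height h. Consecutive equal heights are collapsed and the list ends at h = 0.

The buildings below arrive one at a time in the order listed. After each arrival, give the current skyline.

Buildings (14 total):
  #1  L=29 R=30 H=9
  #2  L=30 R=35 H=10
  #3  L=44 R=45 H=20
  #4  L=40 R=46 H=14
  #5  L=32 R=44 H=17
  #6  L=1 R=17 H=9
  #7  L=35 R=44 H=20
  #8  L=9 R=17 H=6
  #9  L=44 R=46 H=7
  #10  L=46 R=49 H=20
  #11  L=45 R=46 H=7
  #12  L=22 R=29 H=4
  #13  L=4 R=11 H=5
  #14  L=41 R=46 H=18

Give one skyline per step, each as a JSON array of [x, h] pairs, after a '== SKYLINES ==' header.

== SKYLINES ==
[[29,9],[30,0]]
[[29,9],[30,10],[35,0]]
[[29,9],[30,10],[35,0],[44,20],[45,0]]
[[29,9],[30,10],[35,0],[40,14],[44,20],[45,14],[46,0]]
[[29,9],[30,10],[32,17],[44,20],[45,14],[46,0]]
[[1,9],[17,0],[29,9],[30,10],[32,17],[44,20],[45,14],[46,0]]
[[1,9],[17,0],[29,9],[30,10],[32,17],[35,20],[45,14],[46,0]]
[[1,9],[17,0],[29,9],[30,10],[32,17],[35,20],[45,14],[46,0]]
[[1,9],[17,0],[29,9],[30,10],[32,17],[35,20],[45,14],[46,0]]
[[1,9],[17,0],[29,9],[30,10],[32,17],[35,20],[45,14],[46,20],[49,0]]
[[1,9],[17,0],[29,9],[30,10],[32,17],[35,20],[45,14],[46,20],[49,0]]
[[1,9],[17,0],[22,4],[29,9],[30,10],[32,17],[35,20],[45,14],[46,20],[49,0]]
[[1,9],[17,0],[22,4],[29,9],[30,10],[32,17],[35,20],[45,14],[46,20],[49,0]]
[[1,9],[17,0],[22,4],[29,9],[30,10],[32,17],[35,20],[45,18],[46,20],[49,0]]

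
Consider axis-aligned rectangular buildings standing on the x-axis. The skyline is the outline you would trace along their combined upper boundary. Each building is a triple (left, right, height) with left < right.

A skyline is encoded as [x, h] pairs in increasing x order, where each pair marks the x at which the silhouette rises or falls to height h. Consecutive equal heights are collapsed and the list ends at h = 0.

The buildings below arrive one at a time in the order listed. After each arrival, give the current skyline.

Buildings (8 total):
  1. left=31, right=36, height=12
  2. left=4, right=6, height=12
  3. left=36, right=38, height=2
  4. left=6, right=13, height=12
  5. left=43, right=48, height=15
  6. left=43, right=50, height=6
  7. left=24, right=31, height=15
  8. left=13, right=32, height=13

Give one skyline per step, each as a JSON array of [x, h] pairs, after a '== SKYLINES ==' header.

== SKYLINES ==
[[31,12],[36,0]]
[[4,12],[6,0],[31,12],[36,0]]
[[4,12],[6,0],[31,12],[36,2],[38,0]]
[[4,12],[13,0],[31,12],[36,2],[38,0]]
[[4,12],[13,0],[31,12],[36,2],[38,0],[43,15],[48,0]]
[[4,12],[13,0],[31,12],[36,2],[38,0],[43,15],[48,6],[50,0]]
[[4,12],[13,0],[24,15],[31,12],[36,2],[38,0],[43,15],[48,6],[50,0]]
[[4,12],[13,13],[24,15],[31,13],[32,12],[36,2],[38,0],[43,15],[48,6],[50,0]]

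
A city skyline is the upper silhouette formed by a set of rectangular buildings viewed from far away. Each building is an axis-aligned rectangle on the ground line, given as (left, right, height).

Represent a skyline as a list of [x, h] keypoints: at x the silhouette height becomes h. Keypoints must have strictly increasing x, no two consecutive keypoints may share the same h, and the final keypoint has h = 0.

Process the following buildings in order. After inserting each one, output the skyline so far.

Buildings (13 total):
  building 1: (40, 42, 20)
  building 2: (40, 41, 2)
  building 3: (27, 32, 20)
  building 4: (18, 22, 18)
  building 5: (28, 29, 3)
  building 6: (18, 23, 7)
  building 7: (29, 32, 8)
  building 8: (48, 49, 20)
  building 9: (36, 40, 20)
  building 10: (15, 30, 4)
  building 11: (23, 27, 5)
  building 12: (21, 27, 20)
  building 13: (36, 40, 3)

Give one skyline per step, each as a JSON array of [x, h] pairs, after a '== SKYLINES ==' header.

== SKYLINES ==
[[40,20],[42,0]]
[[40,20],[42,0]]
[[27,20],[32,0],[40,20],[42,0]]
[[18,18],[22,0],[27,20],[32,0],[40,20],[42,0]]
[[18,18],[22,0],[27,20],[32,0],[40,20],[42,0]]
[[18,18],[22,7],[23,0],[27,20],[32,0],[40,20],[42,0]]
[[18,18],[22,7],[23,0],[27,20],[32,0],[40,20],[42,0]]
[[18,18],[22,7],[23,0],[27,20],[32,0],[40,20],[42,0],[48,20],[49,0]]
[[18,18],[22,7],[23,0],[27,20],[32,0],[36,20],[42,0],[48,20],[49,0]]
[[15,4],[18,18],[22,7],[23,4],[27,20],[32,0],[36,20],[42,0],[48,20],[49,0]]
[[15,4],[18,18],[22,7],[23,5],[27,20],[32,0],[36,20],[42,0],[48,20],[49,0]]
[[15,4],[18,18],[21,20],[32,0],[36,20],[42,0],[48,20],[49,0]]
[[15,4],[18,18],[21,20],[32,0],[36,20],[42,0],[48,20],[49,0]]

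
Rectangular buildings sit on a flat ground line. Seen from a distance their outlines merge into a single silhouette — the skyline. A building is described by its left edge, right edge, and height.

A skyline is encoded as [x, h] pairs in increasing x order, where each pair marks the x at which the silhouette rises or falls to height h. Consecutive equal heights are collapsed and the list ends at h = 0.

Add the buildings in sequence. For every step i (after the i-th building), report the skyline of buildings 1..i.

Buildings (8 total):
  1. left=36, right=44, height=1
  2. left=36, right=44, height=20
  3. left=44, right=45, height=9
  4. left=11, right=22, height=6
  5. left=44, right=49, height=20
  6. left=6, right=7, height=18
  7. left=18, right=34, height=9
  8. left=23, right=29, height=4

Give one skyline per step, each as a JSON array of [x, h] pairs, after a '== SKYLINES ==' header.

== SKYLINES ==
[[36,1],[44,0]]
[[36,20],[44,0]]
[[36,20],[44,9],[45,0]]
[[11,6],[22,0],[36,20],[44,9],[45,0]]
[[11,6],[22,0],[36,20],[49,0]]
[[6,18],[7,0],[11,6],[22,0],[36,20],[49,0]]
[[6,18],[7,0],[11,6],[18,9],[34,0],[36,20],[49,0]]
[[6,18],[7,0],[11,6],[18,9],[34,0],[36,20],[49,0]]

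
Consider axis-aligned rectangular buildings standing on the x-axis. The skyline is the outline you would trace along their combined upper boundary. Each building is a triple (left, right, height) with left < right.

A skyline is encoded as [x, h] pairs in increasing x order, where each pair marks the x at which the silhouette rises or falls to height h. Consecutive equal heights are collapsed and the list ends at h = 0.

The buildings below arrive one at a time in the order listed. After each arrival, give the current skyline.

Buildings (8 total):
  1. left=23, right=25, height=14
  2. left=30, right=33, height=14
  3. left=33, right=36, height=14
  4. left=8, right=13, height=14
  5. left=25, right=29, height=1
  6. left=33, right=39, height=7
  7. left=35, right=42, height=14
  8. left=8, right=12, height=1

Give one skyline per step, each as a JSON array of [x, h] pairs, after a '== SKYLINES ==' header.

== SKYLINES ==
[[23,14],[25,0]]
[[23,14],[25,0],[30,14],[33,0]]
[[23,14],[25,0],[30,14],[36,0]]
[[8,14],[13,0],[23,14],[25,0],[30,14],[36,0]]
[[8,14],[13,0],[23,14],[25,1],[29,0],[30,14],[36,0]]
[[8,14],[13,0],[23,14],[25,1],[29,0],[30,14],[36,7],[39,0]]
[[8,14],[13,0],[23,14],[25,1],[29,0],[30,14],[42,0]]
[[8,14],[13,0],[23,14],[25,1],[29,0],[30,14],[42,0]]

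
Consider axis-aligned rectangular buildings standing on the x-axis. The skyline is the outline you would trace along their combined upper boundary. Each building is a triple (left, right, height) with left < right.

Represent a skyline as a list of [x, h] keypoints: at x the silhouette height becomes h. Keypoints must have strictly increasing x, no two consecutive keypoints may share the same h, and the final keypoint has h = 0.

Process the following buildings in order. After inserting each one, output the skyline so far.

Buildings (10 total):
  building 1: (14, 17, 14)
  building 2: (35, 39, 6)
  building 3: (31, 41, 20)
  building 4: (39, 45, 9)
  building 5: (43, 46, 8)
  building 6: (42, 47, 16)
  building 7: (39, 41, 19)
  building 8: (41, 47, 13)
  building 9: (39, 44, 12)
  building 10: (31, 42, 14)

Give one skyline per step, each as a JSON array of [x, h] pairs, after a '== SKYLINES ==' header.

== SKYLINES ==
[[14,14],[17,0]]
[[14,14],[17,0],[35,6],[39,0]]
[[14,14],[17,0],[31,20],[41,0]]
[[14,14],[17,0],[31,20],[41,9],[45,0]]
[[14,14],[17,0],[31,20],[41,9],[45,8],[46,0]]
[[14,14],[17,0],[31,20],[41,9],[42,16],[47,0]]
[[14,14],[17,0],[31,20],[41,9],[42,16],[47,0]]
[[14,14],[17,0],[31,20],[41,13],[42,16],[47,0]]
[[14,14],[17,0],[31,20],[41,13],[42,16],[47,0]]
[[14,14],[17,0],[31,20],[41,14],[42,16],[47,0]]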